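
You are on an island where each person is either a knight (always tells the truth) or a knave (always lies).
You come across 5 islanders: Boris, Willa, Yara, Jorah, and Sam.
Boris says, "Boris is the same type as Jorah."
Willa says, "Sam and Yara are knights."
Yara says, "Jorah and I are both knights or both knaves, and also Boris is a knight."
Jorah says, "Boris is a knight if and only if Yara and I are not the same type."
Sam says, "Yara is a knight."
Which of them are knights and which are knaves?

Boris is a knight; "Boris is the same type as Jorah" is True, as required.
Willa is a knave; "Sam and Yara are knights" is false, as required.
Yara is a knave; "Jorah and I are both knights or both knaves, and also Boris is a knight" is false, as required.
Jorah is a knight, and the claim "Boris is a knight if and only if Yara and I are not the same type" is indeed True.
As a knave, Sam's statement "Yara is a knight" should be false; it is.

Boris is a knight, Willa is a knave, Yara is a knave, Jorah is a knight, and Sam is a knave.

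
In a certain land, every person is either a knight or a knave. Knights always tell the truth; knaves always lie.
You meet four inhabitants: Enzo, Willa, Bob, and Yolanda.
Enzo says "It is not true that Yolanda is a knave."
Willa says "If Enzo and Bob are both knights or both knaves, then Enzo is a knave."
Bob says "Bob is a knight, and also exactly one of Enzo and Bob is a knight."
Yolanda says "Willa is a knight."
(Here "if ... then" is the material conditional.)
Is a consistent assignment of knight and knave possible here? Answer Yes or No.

One consistent assignment: Enzo=knight, Willa=knight, Bob=knave, Yolanda=knight.

Yes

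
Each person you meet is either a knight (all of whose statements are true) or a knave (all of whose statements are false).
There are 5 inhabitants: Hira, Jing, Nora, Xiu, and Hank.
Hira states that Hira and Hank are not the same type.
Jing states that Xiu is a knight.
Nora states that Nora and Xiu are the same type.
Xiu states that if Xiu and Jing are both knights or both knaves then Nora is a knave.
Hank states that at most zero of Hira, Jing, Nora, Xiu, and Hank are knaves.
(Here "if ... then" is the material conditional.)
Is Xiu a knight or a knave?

Xiu is a knight.

Consistent assignments: {Hira=knight, Jing=knight, Nora=knave, Xiu=knight, Hank=knave}; {Hira=knave, Jing=knight, Nora=knave, Xiu=knight, Hank=knave}
In every consistent assignment, Xiu is a knight.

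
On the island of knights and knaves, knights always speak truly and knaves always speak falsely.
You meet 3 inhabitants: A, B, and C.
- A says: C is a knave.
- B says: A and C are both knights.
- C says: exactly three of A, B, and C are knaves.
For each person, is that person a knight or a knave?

A is a knight, B is a knave, and C is a knave.

Since A is a knight, "C is a knave" needs to be True, which holds.
B is a knave, and the claim "A and C are both knights" is indeed False.
C is a knave, so "exactly three of A, B, and C are knaves" must be False — and it is.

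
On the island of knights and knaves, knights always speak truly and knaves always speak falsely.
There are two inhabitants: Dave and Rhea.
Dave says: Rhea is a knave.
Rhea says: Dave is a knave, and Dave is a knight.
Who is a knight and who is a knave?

Since Dave is a knight, "Rhea is a knave" needs to be true, which holds.
Rhea is a knave, and the claim "Dave is a knave, and Dave is a knight" is indeed false.

Dave is a knight and Rhea is a knave.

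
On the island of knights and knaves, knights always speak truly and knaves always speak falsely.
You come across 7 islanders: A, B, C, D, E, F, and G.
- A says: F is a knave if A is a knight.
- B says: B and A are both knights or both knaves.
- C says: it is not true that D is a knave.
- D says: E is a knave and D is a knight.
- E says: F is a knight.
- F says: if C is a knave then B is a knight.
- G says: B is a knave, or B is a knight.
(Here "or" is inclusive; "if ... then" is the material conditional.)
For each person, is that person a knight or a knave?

Knights: A and G. Knaves: B, C, D, E, and F.

A is a knight; "F is a knave if A is a knight" is true, as required.
Since B is a knave, "B and A are both knights or both knaves" needs to be False, which holds.
Since C is a knave, "it is not true that D is a knave" needs to be False, which holds.
D is a knave; "E is a knave and D is a knight" is False, as required.
E (knave): "F is a knight" — False. ✓
F is a knave, and the claim "if C is a knave then B is a knight" is indeed False.
G (knight): "B is a knave, or B is a knight" — true. ✓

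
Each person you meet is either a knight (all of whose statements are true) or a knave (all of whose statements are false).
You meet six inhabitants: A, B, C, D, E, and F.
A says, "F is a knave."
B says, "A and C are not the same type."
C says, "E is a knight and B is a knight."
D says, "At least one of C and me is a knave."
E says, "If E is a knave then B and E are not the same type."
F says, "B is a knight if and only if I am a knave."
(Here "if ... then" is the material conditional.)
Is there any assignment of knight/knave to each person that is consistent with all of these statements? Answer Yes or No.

Yes

One consistent assignment: A=knave, B=knave, C=knave, D=knight, E=knight, F=knight.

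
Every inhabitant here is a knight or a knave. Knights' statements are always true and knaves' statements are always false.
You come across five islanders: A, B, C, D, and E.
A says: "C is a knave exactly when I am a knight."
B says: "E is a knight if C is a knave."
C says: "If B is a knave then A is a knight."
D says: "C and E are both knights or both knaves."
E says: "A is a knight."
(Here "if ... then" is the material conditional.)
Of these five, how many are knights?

The unique consistent assignment is A=knave, B=knave, C=knave, D=knight, E=knave.
That has 1 knight.

1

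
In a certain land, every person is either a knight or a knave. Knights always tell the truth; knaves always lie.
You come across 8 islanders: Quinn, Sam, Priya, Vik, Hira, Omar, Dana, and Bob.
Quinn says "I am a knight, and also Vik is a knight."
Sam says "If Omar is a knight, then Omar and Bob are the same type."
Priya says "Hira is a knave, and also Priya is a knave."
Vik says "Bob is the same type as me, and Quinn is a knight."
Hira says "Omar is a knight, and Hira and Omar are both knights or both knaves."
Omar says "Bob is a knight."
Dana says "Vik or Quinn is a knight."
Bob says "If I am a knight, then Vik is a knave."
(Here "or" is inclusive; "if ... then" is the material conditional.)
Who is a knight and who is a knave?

As a knave, Quinn's statement "I am a knight, and also Vik is a knight" should be False; it is.
Since Sam is a knight, "if Omar is a knight, then Omar and Bob are the same type" needs to be True, which holds.
As a knave, Priya's statement "Hira is a knave, and also Priya is a knave" should be False; it is.
Vik (knave): "Bob is the same type as me, and Quinn is a knight" — False. ✓
Hira is a knight; "Omar is a knight, and Hira and Omar are both knights or both knaves" is True, as required.
Omar is a knight; "Bob is a knight" is True, as required.
Dana is a knave, so "Vik or Quinn is a knight" must be False — and it is.
Bob is a knight; "if I am a knight, then Vik is a knave" is True, as required.

Quinn is a knave, Sam is a knight, Priya is a knave, Vik is a knave, Hira is a knight, Omar is a knight, Dana is a knave, and Bob is a knight.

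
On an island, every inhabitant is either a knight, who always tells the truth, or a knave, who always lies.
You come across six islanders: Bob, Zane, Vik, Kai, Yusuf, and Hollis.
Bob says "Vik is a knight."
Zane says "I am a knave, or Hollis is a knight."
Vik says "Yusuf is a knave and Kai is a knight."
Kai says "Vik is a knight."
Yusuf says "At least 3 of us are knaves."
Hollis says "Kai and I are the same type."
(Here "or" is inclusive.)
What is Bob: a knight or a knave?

Bob is a knight.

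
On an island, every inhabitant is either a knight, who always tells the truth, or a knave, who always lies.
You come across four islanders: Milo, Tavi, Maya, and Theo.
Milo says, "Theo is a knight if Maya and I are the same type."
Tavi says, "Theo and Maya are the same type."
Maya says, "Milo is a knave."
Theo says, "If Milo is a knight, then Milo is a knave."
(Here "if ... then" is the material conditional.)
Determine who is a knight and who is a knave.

Milo is a knight, Tavi is a knight, Maya is a knave, and Theo is a knave.

Suppose Milo is a knave. Then Milo's statement "Theo is a knight if Maya and I are the same type" would have to be false. Checking the 8 ways to assign the others, none is consistent with every speaker.
(For instance, with Tavi=knight, Maya=knave, Theo=knave, Maya's claim "Milo is a knave" comes out true where it would need to be false.)
So Milo must be a knight, making "Theo is a knight if Maya and I are the same type" true. Taking Milo=knight, Tavi=knight, Maya=knave, Theo=knave, each remaining statement checks out:
  Tavi (knight): "Theo and Maya are the same type" — true. ✓
  Maya (knave): "Milo is a knave" — false. ✓
  Theo (knave): "if Milo is a knight, then Milo is a knave" — false. ✓
This is the unique consistent assignment.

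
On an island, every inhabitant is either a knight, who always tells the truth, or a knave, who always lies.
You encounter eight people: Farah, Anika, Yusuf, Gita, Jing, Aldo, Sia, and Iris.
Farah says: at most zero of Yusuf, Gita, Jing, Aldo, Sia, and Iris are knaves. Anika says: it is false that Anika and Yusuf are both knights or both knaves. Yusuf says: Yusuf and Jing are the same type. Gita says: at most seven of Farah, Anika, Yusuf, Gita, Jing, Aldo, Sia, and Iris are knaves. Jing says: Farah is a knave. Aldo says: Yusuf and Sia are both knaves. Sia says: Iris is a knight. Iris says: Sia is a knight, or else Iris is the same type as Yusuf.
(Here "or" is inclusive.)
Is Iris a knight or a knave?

Consistent assignments: {Farah=knave, Anika=knight, Yusuf=knave, Gita=knight, Jing=knight, Aldo=knave, Sia=knight, Iris=knight}; {Farah=knave, Anika=knave, Yusuf=knave, Gita=knight, Jing=knight, Aldo=knave, Sia=knight, Iris=knight}
In every consistent assignment, Iris is a knight.

Iris is a knight.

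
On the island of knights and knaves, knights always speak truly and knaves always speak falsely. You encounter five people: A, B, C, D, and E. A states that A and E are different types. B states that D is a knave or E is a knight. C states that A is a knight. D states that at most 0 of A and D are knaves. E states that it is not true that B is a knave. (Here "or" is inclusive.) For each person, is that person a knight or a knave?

Suppose A is a knave. Then A's statement "A and E are different types" would have to be false. Checking the 16 ways to assign the others, none is consistent with every speaker.
(For instance, with B=knave, C=knight, D=knight, E=knave, C's claim "A is a knight" comes out false where it would need to be true.)
So A must be a knight, making "A and E are different types" true. Taking A=knight, B=knave, C=knight, D=knight, E=knave, each remaining statement checks out:
  B (knave): "D is a knave or E is a knight" — false. ✓
  C (knight): "A is a knight" — true. ✓
  D (knight): "at most 0 of A and D are knaves" — true. ✓
  E (knave): "it is not true that B is a knave" — false. ✓
This is the unique consistent assignment.

A is a knight, B is a knave, C is a knight, D is a knight, and E is a knave.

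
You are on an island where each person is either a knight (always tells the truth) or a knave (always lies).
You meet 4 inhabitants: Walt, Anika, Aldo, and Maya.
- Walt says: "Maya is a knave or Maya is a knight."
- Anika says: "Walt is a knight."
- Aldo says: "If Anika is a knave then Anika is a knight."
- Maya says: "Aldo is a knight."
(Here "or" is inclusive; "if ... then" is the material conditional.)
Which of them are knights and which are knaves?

Walt is a knight, Anika is a knight, Aldo is a knight, and Maya is a knight.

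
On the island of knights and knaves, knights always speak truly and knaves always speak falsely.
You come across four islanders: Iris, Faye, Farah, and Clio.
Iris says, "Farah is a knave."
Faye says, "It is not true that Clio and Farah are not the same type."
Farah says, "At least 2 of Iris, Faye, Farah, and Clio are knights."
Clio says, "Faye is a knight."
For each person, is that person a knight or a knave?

Knights: Faye, Farah, and Clio. Knaves: Iris.

Since Iris is a knave, "Farah is a knave" needs to be false, which holds.
Faye is a knight, and the claim "it is not true that Clio and Farah are not the same type" is indeed true.
Since Farah is a knight, "at least 2 of Iris, Faye, Farah, and Clio are knights" needs to be true, which holds.
Clio is a knight, so "Faye is a knight" must be true — and it is.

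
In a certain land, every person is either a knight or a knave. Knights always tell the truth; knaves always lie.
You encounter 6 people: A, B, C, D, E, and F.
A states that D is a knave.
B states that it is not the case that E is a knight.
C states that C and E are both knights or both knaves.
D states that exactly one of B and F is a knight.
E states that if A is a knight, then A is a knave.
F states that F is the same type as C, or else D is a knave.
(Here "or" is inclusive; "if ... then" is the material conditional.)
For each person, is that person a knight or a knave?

A is a knave; "D is a knave" is False, as required.
B (knave): "it is not the case that E is a knight" — False. ✓
C is a knight, so "C and E are both knights or both knaves" must be true — and it is.
D is a knight, so "exactly one of B and F is a knight" must be true — and it is.
Since E is a knight, "if A is a knight, then A is a knave" needs to be true, which holds.
Since F is a knight, "F is the same type as C, or else D is a knave" needs to be true, which holds.

A is a knave, B is a knave, C is a knight, D is a knight, E is a knight, and F is a knight.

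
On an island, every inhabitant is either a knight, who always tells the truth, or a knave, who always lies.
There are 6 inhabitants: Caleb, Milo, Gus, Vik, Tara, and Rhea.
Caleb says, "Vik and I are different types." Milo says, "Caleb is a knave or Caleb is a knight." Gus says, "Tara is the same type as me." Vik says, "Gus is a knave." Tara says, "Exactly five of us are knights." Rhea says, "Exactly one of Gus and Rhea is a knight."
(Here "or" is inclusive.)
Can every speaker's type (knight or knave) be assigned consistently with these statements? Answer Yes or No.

No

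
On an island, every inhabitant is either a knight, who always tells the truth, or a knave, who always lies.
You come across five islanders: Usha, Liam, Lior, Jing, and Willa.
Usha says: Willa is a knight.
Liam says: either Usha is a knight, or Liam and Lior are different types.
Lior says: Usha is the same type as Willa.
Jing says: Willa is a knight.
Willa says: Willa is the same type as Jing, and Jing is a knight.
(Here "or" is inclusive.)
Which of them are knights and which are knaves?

Usha is a knight, Liam is a knight, Lior is a knight, Jing is a knight, and Willa is a knight.

Since Usha is a knight, "Willa is a knight" needs to be true, which holds.
Liam is a knight; "either Usha is a knight, or Liam and Lior are different types" is true, as required.
Lior (knight): "Usha is the same type as Willa" — true. ✓
Since Jing is a knight, "Willa is a knight" needs to be true, which holds.
Willa is a knight, so "Willa is the same type as Jing, and Jing is a knight" must be true — and it is.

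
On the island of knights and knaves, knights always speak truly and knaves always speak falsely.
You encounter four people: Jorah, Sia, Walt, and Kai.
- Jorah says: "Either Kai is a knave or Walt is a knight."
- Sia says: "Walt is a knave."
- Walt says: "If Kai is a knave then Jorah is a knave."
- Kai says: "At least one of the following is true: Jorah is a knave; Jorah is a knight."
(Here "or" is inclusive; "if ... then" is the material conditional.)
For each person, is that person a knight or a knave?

Jorah is a knight, Sia is a knave, Walt is a knight, and Kai is a knight.

Suppose Jorah is a knave. Then Jorah's statement "either Kai is a knave or Walt is a knight" would have to be false. Checking the 8 ways to assign the others, none is consistent with every speaker.
(For instance, with Sia=knave, Walt=knight, Kai=knight, Jorah's claim "either Kai is a knave or Walt is a knight" comes out true where it would need to be false.)
So Jorah must be a knight, making "either Kai is a knave or Walt is a knight" true. Taking Jorah=knight, Sia=knave, Walt=knight, Kai=knight, each remaining statement checks out:
  Sia (knave): "Walt is a knave" — false. ✓
  Walt (knight): "if Kai is a knave then Jorah is a knave" — true. ✓
  Kai (knight): "at least one of the following is true: Jorah is a knave; Jorah is a knight" — true. ✓
This is the unique consistent assignment.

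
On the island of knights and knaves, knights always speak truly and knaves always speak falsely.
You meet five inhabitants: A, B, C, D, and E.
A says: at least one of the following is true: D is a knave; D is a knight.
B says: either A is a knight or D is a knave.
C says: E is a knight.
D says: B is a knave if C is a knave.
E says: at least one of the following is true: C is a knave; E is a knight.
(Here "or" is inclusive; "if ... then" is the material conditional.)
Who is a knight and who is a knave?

A is a knight, B is a knight, C is a knight, D is a knight, and E is a knight.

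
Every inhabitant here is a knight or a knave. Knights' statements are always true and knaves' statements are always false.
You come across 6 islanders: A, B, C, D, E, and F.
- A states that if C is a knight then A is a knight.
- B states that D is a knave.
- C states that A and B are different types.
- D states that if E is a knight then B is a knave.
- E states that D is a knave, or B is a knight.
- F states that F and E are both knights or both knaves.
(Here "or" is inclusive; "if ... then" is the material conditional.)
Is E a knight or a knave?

E is a knight.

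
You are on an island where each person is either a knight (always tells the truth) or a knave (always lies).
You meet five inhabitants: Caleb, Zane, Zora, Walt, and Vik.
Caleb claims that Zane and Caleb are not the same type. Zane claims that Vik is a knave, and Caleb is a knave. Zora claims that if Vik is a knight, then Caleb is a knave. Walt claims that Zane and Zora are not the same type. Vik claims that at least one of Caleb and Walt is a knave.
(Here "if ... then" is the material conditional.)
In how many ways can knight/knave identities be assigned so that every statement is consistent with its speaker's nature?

3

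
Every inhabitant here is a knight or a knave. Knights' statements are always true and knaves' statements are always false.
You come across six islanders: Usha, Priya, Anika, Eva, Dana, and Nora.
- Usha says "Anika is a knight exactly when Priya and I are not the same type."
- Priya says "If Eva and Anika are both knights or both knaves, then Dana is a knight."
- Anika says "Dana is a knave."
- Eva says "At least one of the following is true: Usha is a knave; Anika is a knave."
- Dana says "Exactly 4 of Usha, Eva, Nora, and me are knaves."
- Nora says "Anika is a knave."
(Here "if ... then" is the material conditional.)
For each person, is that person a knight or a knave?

Knights: Anika and Eva. Knaves: Usha, Priya, Dana, and Nora.

Since Usha is a knave, "Anika is a knight exactly when Priya and I are not the same type" needs to be false, which holds.
Priya is a knave, so "if Eva and Anika are both knights or both knaves, then Dana is a knight" must be false — and it is.
Anika is a knight; "Dana is a knave" is true, as required.
Since Eva is a knight, "at least one of the following is true: Usha is a knave; Anika is a knave" needs to be true, which holds.
Dana is a knave, so "exactly 4 of Usha, Eva, Nora, and me are knaves" must be false — and it is.
Nora is a knave, so "Anika is a knave" must be false — and it is.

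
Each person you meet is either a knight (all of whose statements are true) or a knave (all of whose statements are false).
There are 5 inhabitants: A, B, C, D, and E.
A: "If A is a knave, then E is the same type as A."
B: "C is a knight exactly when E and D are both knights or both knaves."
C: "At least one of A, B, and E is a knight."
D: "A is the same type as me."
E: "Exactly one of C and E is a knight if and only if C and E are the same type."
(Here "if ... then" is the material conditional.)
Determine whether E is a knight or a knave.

E is a knave.

Consistent assignments: {A=knight, B=knight, C=knight, D=knave, E=knave}; {A=knight, B=knave, C=knight, D=knight, E=knave}
In every consistent assignment, E is a knave.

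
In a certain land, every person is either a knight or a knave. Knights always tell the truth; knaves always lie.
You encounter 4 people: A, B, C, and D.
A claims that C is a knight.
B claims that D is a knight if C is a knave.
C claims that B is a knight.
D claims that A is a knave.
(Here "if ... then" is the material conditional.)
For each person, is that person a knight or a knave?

A is a knight, B is a knight, C is a knight, and D is a knave.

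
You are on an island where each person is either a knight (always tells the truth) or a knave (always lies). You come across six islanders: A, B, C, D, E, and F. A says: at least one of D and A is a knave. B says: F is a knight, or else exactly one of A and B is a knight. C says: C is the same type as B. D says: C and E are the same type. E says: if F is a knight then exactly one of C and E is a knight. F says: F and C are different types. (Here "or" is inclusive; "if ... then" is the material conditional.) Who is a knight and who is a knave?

A is a knight, B is a knight, C is a knave, D is a knave, E is a knight, and F is a knight.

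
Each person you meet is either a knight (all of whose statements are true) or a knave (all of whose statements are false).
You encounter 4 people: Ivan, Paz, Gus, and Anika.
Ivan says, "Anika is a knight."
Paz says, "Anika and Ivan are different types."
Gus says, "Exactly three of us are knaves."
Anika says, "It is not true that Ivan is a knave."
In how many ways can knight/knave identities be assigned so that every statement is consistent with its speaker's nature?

3

Consistent assignments:
  Ivan=knight, Paz=knave, Gus=knave, Anika=knight
  Ivan=knave, Paz=knave, Gus=knight, Anika=knave
  Ivan=knave, Paz=knave, Gus=knave, Anika=knave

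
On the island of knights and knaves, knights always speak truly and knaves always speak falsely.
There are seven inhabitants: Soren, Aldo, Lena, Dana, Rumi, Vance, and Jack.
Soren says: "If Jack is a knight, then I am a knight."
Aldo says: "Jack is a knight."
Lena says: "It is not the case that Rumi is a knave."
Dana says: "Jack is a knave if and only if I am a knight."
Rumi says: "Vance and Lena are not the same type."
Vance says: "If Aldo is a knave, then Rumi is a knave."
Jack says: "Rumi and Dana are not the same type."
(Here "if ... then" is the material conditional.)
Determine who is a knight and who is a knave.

Knights: Soren, Lena, Dana, and Rumi. Knaves: Aldo, Vance, and Jack.

Soren is a knight; "if Jack is a knight, then I am a knight" is true, as required.
Since Aldo is a knave, "Jack is a knight" needs to be False, which holds.
Lena is a knight, so "it is not the case that Rumi is a knave" must be true — and it is.
Since Dana is a knight, "Jack is a knave if and only if I am a knight" needs to be true, which holds.
As a knight, Rumi's statement "Vance and Lena are not the same type" should be true; it is.
Vance is a knave; "if Aldo is a knave, then Rumi is a knave" is False, as required.
As a knave, Jack's statement "Rumi and Dana are not the same type" should be False; it is.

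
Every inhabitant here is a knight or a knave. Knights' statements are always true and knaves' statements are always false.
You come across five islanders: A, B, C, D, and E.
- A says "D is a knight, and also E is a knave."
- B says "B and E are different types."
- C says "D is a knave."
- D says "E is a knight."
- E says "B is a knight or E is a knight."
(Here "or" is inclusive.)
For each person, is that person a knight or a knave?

Knights: C. Knaves: A, B, D, and E.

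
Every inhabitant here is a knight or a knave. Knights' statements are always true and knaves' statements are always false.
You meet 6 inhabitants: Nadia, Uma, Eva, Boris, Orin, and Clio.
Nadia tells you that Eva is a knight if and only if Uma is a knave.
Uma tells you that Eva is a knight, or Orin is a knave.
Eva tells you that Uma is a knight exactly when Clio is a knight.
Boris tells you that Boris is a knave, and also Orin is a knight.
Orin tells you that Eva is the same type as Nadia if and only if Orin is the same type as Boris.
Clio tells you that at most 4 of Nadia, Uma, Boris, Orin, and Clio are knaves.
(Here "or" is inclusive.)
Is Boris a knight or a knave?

Boris is a knave.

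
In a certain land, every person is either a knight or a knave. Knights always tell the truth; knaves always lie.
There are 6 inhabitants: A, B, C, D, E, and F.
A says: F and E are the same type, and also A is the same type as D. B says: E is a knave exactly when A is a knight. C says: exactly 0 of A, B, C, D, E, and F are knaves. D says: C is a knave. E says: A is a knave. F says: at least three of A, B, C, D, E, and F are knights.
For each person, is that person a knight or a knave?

A is a knave, B is a knight, C is a knave, D is a knight, E is a knight, and F is a knight.

A is a knave, so "F and E are the same type, and also A is the same type as D" must be false — and it is.
B is a knight, so "E is a knave exactly when A is a knight" must be true — and it is.
C is a knave, so "exactly 0 of A, B, C, D, E, and F are knaves" must be false — and it is.
D is a knight, and the claim "C is a knave" is indeed true.
Since E is a knight, "A is a knave" needs to be true, which holds.
F is a knight, and the claim "at least three of A, B, C, D, E, and F are knights" is indeed true.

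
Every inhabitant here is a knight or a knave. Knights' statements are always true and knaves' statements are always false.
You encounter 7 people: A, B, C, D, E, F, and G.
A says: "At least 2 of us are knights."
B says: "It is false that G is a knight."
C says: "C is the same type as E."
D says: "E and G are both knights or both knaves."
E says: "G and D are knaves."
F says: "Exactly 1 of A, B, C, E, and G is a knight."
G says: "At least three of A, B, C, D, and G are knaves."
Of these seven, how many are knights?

4

The unique consistent assignment is A=knight, B=knight, C=knight, D=knave, E=knight, F=knave, G=knave.
That has 4 knights.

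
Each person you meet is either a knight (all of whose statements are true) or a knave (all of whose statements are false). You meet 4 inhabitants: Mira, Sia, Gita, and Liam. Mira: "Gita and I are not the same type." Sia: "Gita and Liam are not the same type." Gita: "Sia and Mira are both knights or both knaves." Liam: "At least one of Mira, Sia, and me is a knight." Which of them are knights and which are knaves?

Mira is a knave, and the claim "Gita and I are not the same type" is indeed false.
Since Sia is a knight, "Gita and Liam are not the same type" needs to be True, which holds.
Gita is a knave, so "Sia and Mira are both knights or both knaves" must be false — and it is.
Liam is a knight, so "at least one of Mira, Sia, and me is a knight" must be True — and it is.

Knights: Sia and Liam. Knaves: Mira and Gita.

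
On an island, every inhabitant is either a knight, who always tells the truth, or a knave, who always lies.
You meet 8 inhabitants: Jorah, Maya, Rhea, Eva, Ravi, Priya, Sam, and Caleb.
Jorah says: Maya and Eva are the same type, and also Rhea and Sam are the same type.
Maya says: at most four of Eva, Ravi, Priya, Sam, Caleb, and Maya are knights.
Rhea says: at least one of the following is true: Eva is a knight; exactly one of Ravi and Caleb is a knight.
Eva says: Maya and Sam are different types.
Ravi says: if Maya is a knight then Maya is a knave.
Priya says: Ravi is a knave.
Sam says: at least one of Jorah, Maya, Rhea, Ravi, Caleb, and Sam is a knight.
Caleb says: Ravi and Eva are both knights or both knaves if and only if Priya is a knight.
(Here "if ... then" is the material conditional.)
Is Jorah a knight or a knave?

Jorah is a knave.

Consistent assignments: {Jorah=knave, Maya=knight, Rhea=knight, Eva=knave, Ravi=knave, Priya=knight, Sam=knight, Caleb=knight}
In every consistent assignment, Jorah is a knave.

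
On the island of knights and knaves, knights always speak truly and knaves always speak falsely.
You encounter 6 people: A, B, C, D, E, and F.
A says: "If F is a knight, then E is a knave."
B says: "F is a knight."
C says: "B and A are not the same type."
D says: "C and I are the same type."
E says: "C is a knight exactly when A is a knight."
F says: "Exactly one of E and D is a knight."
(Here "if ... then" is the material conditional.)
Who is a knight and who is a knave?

A is a knight; "if F is a knight, then E is a knave" is true, as required.
B (knave): "F is a knight" — false. ✓
C (knight): "B and A are not the same type" — true. ✓
D is a knight, and the claim "C and I are the same type" is indeed true.
As a knight, E's statement "C is a knight exactly when A is a knight" should be true; it is.
Since F is a knave, "exactly one of E and D is a knight" needs to be false, which holds.

A is a knight, B is a knave, C is a knight, D is a knight, E is a knight, and F is a knave.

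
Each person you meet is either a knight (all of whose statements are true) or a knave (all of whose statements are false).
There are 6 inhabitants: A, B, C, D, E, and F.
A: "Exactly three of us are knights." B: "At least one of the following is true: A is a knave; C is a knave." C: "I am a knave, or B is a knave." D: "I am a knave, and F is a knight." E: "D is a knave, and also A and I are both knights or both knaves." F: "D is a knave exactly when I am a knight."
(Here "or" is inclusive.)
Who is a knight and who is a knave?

A is a knight, B is a knave, C is a knight, D is a knave, E is a knight, and F is a knave.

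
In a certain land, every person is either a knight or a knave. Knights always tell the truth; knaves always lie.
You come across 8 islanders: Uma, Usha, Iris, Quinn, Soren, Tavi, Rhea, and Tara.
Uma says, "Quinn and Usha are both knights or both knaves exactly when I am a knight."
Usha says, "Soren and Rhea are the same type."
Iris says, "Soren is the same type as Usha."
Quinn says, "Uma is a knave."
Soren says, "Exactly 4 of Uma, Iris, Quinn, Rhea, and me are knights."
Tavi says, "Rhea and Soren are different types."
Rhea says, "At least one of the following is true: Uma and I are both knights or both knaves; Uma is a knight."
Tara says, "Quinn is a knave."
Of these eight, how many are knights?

5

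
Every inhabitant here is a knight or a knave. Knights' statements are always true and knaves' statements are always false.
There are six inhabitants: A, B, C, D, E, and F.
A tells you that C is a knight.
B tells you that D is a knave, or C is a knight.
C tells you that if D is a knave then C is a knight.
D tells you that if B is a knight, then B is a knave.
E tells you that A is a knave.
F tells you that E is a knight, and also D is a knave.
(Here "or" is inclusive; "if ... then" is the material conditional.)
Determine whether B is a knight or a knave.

Consistent assignments: {A=knight, B=knight, C=knight, D=knave, E=knave, F=knave}; {A=knave, B=knight, C=knave, D=knave, E=knight, F=knight}
In every consistent assignment, B is a knight.

B is a knight.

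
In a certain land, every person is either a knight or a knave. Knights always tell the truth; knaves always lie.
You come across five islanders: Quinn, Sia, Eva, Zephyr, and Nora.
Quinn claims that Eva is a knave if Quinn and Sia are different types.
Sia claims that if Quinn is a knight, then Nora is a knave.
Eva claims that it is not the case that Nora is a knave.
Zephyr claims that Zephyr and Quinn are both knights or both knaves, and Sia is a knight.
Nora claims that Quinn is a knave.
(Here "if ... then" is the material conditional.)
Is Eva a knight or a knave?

Eva is a knave.

Consistent assignments: {Quinn=knight, Sia=knight, Eva=knave, Zephyr=knight, Nora=knave}; {Quinn=knight, Sia=knight, Eva=knave, Zephyr=knave, Nora=knave}
In every consistent assignment, Eva is a knave.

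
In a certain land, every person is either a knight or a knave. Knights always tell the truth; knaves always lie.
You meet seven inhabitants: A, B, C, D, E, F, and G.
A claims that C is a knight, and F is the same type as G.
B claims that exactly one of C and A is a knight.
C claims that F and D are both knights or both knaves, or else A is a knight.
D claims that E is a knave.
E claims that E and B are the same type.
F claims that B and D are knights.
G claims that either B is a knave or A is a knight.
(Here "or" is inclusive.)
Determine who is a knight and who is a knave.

A is a knave, B is a knight, C is a knight, D is a knight, E is a knave, F is a knight, and G is a knave.

A (knave): "C is a knight, and F is the same type as G" — false. ✓
As a knight, B's statement "exactly one of C and A is a knight" should be true; it is.
C (knight): "F and D are both knights or both knaves, or else A is a knight" — true. ✓
D is a knight, so "E is a knave" must be true — and it is.
E is a knave, so "E and B are the same type" must be false — and it is.
As a knight, F's statement "B and D are knights" should be true; it is.
G (knave): "either B is a knave or A is a knight" — false. ✓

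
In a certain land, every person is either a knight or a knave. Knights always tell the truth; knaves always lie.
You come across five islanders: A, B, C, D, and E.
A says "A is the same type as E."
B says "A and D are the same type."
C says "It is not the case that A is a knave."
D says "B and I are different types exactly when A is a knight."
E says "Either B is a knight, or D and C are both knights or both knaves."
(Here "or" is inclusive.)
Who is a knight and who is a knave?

A is a knave, B is a knight, C is a knave, D is a knave, and E is a knight.

Suppose A is a knight. Then A's statement "A is the same type as E" would have to be true. Checking the 16 ways to assign the others, none is consistent with every speaker.
(For instance, with B=knight, C=knave, D=knave, E=knight, B's claim "A and D are the same type" comes out false where it would need to be true.)
So A must be a knave, making "A is the same type as E" false. Taking A=knave, B=knight, C=knave, D=knave, E=knight, each remaining statement checks out:
  B (knight): "A and D are the same type" — true. ✓
  C (knave): "it is not the case that A is a knave" — false. ✓
  D (knave): "B and I are different types exactly when A is a knight" — false. ✓
  E (knight): "either B is a knight, or D and C are both knights or both knaves" — true. ✓
This is the unique consistent assignment.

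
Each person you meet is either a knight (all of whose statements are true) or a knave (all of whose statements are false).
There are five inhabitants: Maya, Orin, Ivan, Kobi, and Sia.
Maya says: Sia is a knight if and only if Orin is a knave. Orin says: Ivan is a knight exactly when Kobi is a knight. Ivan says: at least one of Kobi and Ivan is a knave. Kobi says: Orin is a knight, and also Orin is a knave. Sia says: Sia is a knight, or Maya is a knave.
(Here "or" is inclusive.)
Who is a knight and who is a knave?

Maya is a knight, Orin is a knave, Ivan is a knight, Kobi is a knave, and Sia is a knight.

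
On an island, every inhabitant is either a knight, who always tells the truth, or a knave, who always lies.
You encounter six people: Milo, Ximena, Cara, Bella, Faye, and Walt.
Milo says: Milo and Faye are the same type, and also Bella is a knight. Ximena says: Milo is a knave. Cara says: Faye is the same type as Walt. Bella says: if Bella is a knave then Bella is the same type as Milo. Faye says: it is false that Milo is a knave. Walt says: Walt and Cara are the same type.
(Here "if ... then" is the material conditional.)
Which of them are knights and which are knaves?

As a knight, Milo's statement "Milo and Faye are the same type, and also Bella is a knight" should be True; it is.
Ximena is a knave, and the claim "Milo is a knave" is indeed false.
Cara (knight): "Faye is the same type as Walt" — True. ✓
Bella (knight): "if Bella is a knave then Bella is the same type as Milo" — True. ✓
Faye is a knight, and the claim "it is false that Milo is a knave" is indeed True.
Walt is a knight, so "Walt and Cara are the same type" must be True — and it is.

Knights: Milo, Cara, Bella, Faye, and Walt. Knaves: Ximena.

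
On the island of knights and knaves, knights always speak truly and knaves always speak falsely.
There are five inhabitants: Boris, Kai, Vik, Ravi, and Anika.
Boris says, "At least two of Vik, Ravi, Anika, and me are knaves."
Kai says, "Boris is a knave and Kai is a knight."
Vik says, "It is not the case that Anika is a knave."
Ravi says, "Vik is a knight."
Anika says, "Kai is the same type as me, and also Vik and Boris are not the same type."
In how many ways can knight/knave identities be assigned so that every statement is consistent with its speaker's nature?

Consistent assignments:
  Boris=knave, Kai=knight, Vik=knight, Ravi=knight, Anika=knight

1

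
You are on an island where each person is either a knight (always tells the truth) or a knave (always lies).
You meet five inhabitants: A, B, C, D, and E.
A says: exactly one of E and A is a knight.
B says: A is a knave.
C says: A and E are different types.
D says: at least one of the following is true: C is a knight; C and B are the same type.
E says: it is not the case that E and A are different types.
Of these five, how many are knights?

3

The unique consistent assignment is A=knight, B=knave, C=knight, D=knight, E=knave.
That has 3 knights.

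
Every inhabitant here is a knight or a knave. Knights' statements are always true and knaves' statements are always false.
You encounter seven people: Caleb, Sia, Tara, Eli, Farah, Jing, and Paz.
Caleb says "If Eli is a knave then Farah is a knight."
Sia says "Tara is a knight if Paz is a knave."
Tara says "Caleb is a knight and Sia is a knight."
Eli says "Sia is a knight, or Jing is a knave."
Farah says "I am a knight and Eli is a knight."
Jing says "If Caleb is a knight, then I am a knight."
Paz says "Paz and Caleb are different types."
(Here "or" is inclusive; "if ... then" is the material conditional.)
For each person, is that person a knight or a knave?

Caleb is a knave, Sia is a knave, Tara is a knave, Eli is a knave, Farah is a knave, Jing is a knight, and Paz is a knave.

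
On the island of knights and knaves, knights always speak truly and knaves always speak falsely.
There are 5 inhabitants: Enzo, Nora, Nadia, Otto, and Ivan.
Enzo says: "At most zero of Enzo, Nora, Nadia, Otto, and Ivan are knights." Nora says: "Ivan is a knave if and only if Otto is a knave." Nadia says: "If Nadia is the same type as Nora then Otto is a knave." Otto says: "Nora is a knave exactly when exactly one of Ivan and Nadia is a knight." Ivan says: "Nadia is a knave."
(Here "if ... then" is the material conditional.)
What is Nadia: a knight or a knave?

Nadia is a knight.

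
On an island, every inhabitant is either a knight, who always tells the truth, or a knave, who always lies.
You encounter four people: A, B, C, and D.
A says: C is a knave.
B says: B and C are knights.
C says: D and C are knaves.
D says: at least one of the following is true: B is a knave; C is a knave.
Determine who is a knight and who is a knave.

Knights: A and D. Knaves: B and C.

A is a knight, so "C is a knave" must be true — and it is.
B is a knave, and the claim "B and C are knights" is indeed false.
C is a knave; "D and C are knaves" is false, as required.
D is a knight; "at least one of the following is true: B is a knave; C is a knave" is true, as required.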